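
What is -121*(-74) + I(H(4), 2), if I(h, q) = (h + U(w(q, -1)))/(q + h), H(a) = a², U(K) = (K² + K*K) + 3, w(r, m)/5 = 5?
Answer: 18049/2 ≈ 9024.5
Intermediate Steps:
w(r, m) = 25 (w(r, m) = 5*5 = 25)
U(K) = 3 + 2*K² (U(K) = (K² + K²) + 3 = 2*K² + 3 = 3 + 2*K²)
I(h, q) = (1253 + h)/(h + q) (I(h, q) = (h + (3 + 2*25²))/(q + h) = (h + (3 + 2*625))/(h + q) = (h + (3 + 1250))/(h + q) = (h + 1253)/(h + q) = (1253 + h)/(h + q))
-121*(-74) + I(H(4), 2) = -121*(-74) + (1253 + 4²)/(4² + 2) = 8954 + (1253 + 16)/(16 + 2) = 8954 + 1269/18 = 8954 + (1/18)*1269 = 8954 + 141/2 = 18049/2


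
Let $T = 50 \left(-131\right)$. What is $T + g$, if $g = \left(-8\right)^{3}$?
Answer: $-7062$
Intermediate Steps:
$g = -512$
$T = -6550$
$T + g = -6550 - 512 = -7062$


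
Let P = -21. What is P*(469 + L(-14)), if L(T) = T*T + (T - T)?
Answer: -13965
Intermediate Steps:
L(T) = T² (L(T) = T² + 0 = T²)
P*(469 + L(-14)) = -21*(469 + (-14)²) = -21*(469 + 196) = -21*665 = -13965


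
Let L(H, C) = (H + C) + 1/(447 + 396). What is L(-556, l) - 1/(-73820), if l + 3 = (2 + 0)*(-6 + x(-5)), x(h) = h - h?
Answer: -35533403797/62230260 ≈ -571.00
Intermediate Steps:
x(h) = 0
l = -15 (l = -3 + (2 + 0)*(-6 + 0) = -3 + 2*(-6) = -3 - 12 = -15)
L(H, C) = 1/843 + C + H (L(H, C) = (C + H) + 1/843 = 1/843 + C + H)
L(-556, l) - 1/(-73820) = (1/843 - 15 - 556) - 1/(-73820) = -481352/843 - 1*(-1/73820) = -481352/843 + 1/73820 = -35533403797/62230260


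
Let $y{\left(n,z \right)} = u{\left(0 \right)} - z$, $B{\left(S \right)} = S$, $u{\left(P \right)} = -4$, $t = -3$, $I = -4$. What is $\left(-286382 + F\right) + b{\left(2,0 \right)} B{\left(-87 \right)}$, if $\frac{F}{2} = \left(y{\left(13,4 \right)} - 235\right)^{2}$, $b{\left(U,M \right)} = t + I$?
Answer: $-167675$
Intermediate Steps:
$y{\left(n,z \right)} = -4 - z$
$b{\left(U,M \right)} = -7$ ($b{\left(U,M \right)} = -3 - 4 = -7$)
$F = 118098$ ($F = 2 \left(\left(-4 - 4\right) - 235\right)^{2} = 2 \left(-8 - 235\right)^{2} = 2 \left(-243\right)^{2} = 2 \cdot 59049 = 118098$)
$\left(-286382 + F\right) + b{\left(2,0 \right)} B{\left(-87 \right)} = \left(-286382 + 118098\right) - -609 = -168284 + 609 = -167675$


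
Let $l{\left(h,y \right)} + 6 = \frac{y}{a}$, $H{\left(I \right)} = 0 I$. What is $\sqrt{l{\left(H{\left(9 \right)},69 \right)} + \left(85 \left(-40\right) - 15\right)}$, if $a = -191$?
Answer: $\frac{62 i \sqrt{32470}}{191} \approx 58.492 i$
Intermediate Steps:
$H{\left(I \right)} = 0$
$l{\left(h,y \right)} = -6 - \frac{y}{191}$ ($l{\left(h,y \right)} = -6 + \frac{y}{-191} = -6 + y \left(- \frac{1}{191}\right) = -6 - \frac{y}{191}$)
$\sqrt{l{\left(H{\left(9 \right)},69 \right)} + \left(85 \left(-40\right) - 15\right)} = \sqrt{\left(-6 - \frac{69}{191}\right) + \left(85 \left(-40\right) - 15\right)} = \sqrt{\left(-6 - \frac{69}{191}\right) - 3415} = \sqrt{- \frac{1215}{191} - 3415} = \sqrt{- \frac{653480}{191}} = \frac{62 i \sqrt{32470}}{191}$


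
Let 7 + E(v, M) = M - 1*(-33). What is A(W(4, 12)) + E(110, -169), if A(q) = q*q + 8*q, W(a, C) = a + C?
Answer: 241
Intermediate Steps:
W(a, C) = C + a
E(v, M) = 26 + M (E(v, M) = -7 + (M - 1*(-33)) = -7 + (M + 33) = -7 + (33 + M) = 26 + M)
A(q) = q**2 + 8*q
A(W(4, 12)) + E(110, -169) = (12 + 4)*(8 + (12 + 4)) + (26 - 169) = 16*(8 + 16) - 143 = 16*24 - 143 = 384 - 143 = 241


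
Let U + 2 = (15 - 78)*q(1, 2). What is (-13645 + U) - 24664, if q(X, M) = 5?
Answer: -38626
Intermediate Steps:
U = -317 (U = -2 + (15 - 78)*5 = -2 - 63*5 = -2 - 315 = -317)
(-13645 + U) - 24664 = (-13645 - 317) - 24664 = -13962 - 24664 = -38626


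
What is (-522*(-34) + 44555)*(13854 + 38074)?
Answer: 3235270184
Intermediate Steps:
(-522*(-34) + 44555)*(13854 + 38074) = (17748 + 44555)*51928 = 62303*51928 = 3235270184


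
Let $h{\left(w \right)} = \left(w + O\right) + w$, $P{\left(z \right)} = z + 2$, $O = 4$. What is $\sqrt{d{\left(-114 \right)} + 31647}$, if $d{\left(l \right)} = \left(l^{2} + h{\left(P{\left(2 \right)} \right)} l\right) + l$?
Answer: $\sqrt{43161} \approx 207.75$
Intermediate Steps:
$P{\left(z \right)} = 2 + z$
$h{\left(w \right)} = 4 + 2 w$ ($h{\left(w \right)} = \left(w + 4\right) + w = \left(4 + w\right) + w = 4 + 2 w$)
$d{\left(l \right)} = l^{2} + 13 l$ ($d{\left(l \right)} = \left(l^{2} + \left(4 + 2 \left(2 + 2\right)\right) l\right) + l = \left(l^{2} + \left(4 + 2 \cdot 4\right) l\right) + l = \left(l^{2} + \left(4 + 8\right) l\right) + l = \left(l^{2} + 12 l\right) + l = l^{2} + 13 l$)
$\sqrt{d{\left(-114 \right)} + 31647} = \sqrt{- 114 \left(13 - 114\right) + 31647} = \sqrt{\left(-114\right) \left(-101\right) + 31647} = \sqrt{11514 + 31647} = \sqrt{43161}$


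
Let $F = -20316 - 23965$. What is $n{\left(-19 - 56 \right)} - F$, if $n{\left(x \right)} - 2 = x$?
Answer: $44208$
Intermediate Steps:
$F = -44281$
$n{\left(x \right)} = 2 + x$
$n{\left(-19 - 56 \right)} - F = \left(2 - 75\right) - -44281 = \left(2 - 75\right) + 44281 = -73 + 44281 = 44208$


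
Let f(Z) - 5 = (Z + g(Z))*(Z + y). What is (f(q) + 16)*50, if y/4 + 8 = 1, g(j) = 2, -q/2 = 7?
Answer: 26250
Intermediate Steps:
q = -14 (q = -2*7 = -14)
y = -28 (y = -32 + 4*1 = -32 + 4 = -28)
f(Z) = 5 + (-28 + Z)*(2 + Z) (f(Z) = 5 + (Z + 2)*(Z - 28) = 5 + (2 + Z)*(-28 + Z) = 5 + (-28 + Z)*(2 + Z))
(f(q) + 16)*50 = ((-51 + (-14)² - 26*(-14)) + 16)*50 = ((-51 + 196 + 364) + 16)*50 = (509 + 16)*50 = 525*50 = 26250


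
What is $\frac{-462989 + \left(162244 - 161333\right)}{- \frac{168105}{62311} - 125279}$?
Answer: $\frac{14396271129}{3903213937} \approx 3.6883$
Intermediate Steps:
$\frac{-462989 + \left(162244 - 161333\right)}{- \frac{168105}{62311} - 125279} = \frac{-462989 + 911}{\left(-168105\right) \frac{1}{62311} - 125279} = - \frac{462078}{- \frac{168105}{62311} - 125279} = - \frac{462078}{- \frac{7806427874}{62311}} = \left(-462078\right) \left(- \frac{62311}{7806427874}\right) = \frac{14396271129}{3903213937}$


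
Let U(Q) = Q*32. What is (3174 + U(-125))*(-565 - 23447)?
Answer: 19833912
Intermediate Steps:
U(Q) = 32*Q
(3174 + U(-125))*(-565 - 23447) = (3174 + 32*(-125))*(-565 - 23447) = (3174 - 4000)*(-24012) = -826*(-24012) = 19833912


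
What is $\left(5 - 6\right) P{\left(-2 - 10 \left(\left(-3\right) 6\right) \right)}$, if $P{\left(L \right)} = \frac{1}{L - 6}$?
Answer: $- \frac{1}{172} \approx -0.005814$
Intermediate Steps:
$P{\left(L \right)} = \frac{1}{-6 + L}$
$\left(5 - 6\right) P{\left(-2 - 10 \left(\left(-3\right) 6\right) \right)} = \frac{5 - 6}{-6 - \left(2 + 10 \left(\left(-3\right) 6\right)\right)} = \frac{5 - 6}{-6 - \left(2 + 10 \left(-18\right)\right)} = - \frac{1}{-6 - -178} = - \frac{1}{-6 + \left(-2 + 180\right)} = - \frac{1}{-6 + 178} = - \frac{1}{172}$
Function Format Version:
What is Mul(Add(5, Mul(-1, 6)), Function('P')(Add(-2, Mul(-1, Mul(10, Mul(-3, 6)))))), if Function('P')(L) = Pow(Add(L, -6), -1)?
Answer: Rational(-1, 172) ≈ -0.0058140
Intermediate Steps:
Function('P')(L) = Pow(Add(-6, L), -1)
Mul(Add(5, Mul(-1, 6)), Function('P')(Add(-2, Mul(-1, Mul(10, Mul(-3, 6)))))) = Mul(Add(5, Mul(-1, 6)), Pow(Add(-6, Add(-2, Mul(-1, Mul(10, Mul(-3, 6))))), -1)) = Mul(Add(5, -6), Pow(Add(-6, Add(-2, Mul(-1, Mul(10, -18)))), -1)) = Mul(-1, Pow(Add(-6, Add(-2, Mul(-1, -180))), -1)) = Mul(-1, Pow(Add(-6, Add(-2, 180)), -1)) = Mul(-1, Pow(Add(-6, 178), -1)) = Mul(-1, Pow(172, -1)) = Mul(-1, Rational(1, 172)) = Rational(-1, 172)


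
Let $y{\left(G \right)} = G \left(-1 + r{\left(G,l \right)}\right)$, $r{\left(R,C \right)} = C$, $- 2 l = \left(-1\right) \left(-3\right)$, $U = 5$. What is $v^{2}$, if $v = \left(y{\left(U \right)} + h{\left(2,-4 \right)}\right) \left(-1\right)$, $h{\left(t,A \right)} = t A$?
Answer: $\frac{1681}{4} \approx 420.25$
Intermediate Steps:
$l = - \frac{3}{2}$ ($l = - \frac{\left(-1\right) \left(-3\right)}{2} = \left(- \frac{1}{2}\right) 3 = - \frac{3}{2} \approx -1.5$)
$y{\left(G \right)} = - \frac{5 G}{2}$ ($y{\left(G \right)} = G \left(-1 - \frac{3}{2}\right) = G \left(- \frac{5}{2}\right) = - \frac{5 G}{2}$)
$h{\left(t,A \right)} = A t$
$v = \frac{41}{2}$ ($v = \left(\left(- \frac{5}{2}\right) 5 - 8\right) \left(-1\right) = \left(- \frac{25}{2} - 8\right) \left(-1\right) = \left(- \frac{41}{2}\right) \left(-1\right) = \frac{41}{2} \approx 20.5$)
$v^{2} = \left(\frac{41}{2}\right)^{2} = \frac{1681}{4}$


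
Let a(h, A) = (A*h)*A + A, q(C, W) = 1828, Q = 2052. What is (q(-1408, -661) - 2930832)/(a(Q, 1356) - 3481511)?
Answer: -2929004/3769606117 ≈ -0.00077701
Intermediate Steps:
a(h, A) = A + h*A² (a(h, A) = h*A² + A = A + h*A²)
(q(-1408, -661) - 2930832)/(a(Q, 1356) - 3481511) = (1828 - 2930832)/(1356*(1 + 1356*2052) - 3481511) = -2929004/(1356*(1 + 2782512) - 3481511) = -2929004/(1356*2782513 - 3481511) = -2929004/(3773087628 - 3481511) = -2929004/3769606117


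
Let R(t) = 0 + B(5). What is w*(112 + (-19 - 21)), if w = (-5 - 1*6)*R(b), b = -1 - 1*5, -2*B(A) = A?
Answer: 1980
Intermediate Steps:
B(A) = -A/2
b = -6 (b = -1 - 5 = -6)
R(t) = -5/2 (R(t) = 0 - 1/2*5 = 0 - 5/2 = -5/2)
w = 55/2 (w = (-5 - 1*6)*(-5/2) = (-5 - 6)*(-5/2) = -11*(-5/2) = 55/2 ≈ 27.500)
w*(112 + (-19 - 21)) = 55*(112 + (-19 - 21))/2 = 55*(112 - 40)/2 = (55/2)*72 = 1980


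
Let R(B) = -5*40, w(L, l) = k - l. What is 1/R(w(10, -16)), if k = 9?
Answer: -1/200 ≈ -0.0050000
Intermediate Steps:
w(L, l) = 9 - l
R(B) = -200
1/R(w(10, -16)) = 1/(-200) = -1/200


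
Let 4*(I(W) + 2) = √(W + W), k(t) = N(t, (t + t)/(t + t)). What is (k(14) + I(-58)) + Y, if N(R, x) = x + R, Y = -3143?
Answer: -3130 + I*√29/2 ≈ -3130.0 + 2.6926*I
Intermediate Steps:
N(R, x) = R + x
k(t) = 1 + t (k(t) = t + (t + t)/(t + t) = t + (2*t)/((2*t)) = t + (2*t)*(1/(2*t)) = t + 1 = 1 + t)
I(W) = -2 + √2*√W/4 (I(W) = -2 + √(W + W)/4 = -2 + √(2*W)/4 = -2 + (√2*√W)/4 = -2 + √2*√W/4)
(k(14) + I(-58)) + Y = ((1 + 14) + (-2 + √2*√(-58)/4)) - 3143 = (15 + (-2 + √2*(I*√58)/4)) - 3143 = (15 + (-2 + I*√29/2)) - 3143 = (13 + I*√29/2) - 3143 = -3130 + I*√29/2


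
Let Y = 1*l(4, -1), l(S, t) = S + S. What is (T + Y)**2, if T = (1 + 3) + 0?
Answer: 144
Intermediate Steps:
l(S, t) = 2*S
T = 4 (T = 4 + 0 = 4)
Y = 8 (Y = 1*(2*4) = 1*8 = 8)
(T + Y)**2 = (4 + 8)**2 = 12**2 = 144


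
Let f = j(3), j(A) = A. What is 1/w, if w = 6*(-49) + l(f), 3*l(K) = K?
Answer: -1/293 ≈ -0.0034130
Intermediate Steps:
f = 3
l(K) = K/3
w = -293 (w = 6*(-49) + (⅓)*3 = -294 + 1 = -293)
1/w = 1/(-293) = -1/293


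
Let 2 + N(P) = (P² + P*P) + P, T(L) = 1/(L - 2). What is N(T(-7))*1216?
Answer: -205504/81 ≈ -2537.1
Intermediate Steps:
T(L) = 1/(-2 + L)
N(P) = -2 + P + 2*P² (N(P) = -2 + ((P² + P*P) + P) = -2 + ((P² + P²) + P) = -2 + (2*P² + P) = -2 + (P + 2*P²) = -2 + P + 2*P²)
N(T(-7))*1216 = (-2 + 1/(-2 - 7) + 2*(1/(-2 - 7))²)*1216 = (-2 + 1/(-9) + 2*(1/(-9))²)*1216 = (-2 - ⅑ + 2*(-⅑)²)*1216 = (-2 - ⅑ + 2*(1/81))*1216 = (-2 - ⅑ + 2/81)*1216 = -169/81*1216 = -205504/81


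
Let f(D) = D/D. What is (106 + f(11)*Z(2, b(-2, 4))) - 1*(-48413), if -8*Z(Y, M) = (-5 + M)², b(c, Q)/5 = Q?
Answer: 387927/8 ≈ 48491.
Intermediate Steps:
b(c, Q) = 5*Q
f(D) = 1
Z(Y, M) = -(-5 + M)²/8
(106 + f(11)*Z(2, b(-2, 4))) - 1*(-48413) = (106 + 1*(-(-5 + 5*4)²/8)) - 1*(-48413) = (106 + 1*(-(-5 + 20)²/8)) + 48413 = (106 + 1*(-⅛*15²)) + 48413 = (106 + 1*(-⅛*225)) + 48413 = (106 + 1*(-225/8)) + 48413 = (106 - 225/8) + 48413 = 623/8 + 48413 = 387927/8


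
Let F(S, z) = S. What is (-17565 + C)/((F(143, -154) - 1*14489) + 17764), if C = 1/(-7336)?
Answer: -128856841/25074448 ≈ -5.1390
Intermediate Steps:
C = -1/7336 ≈ -0.00013631
(-17565 + C)/((F(143, -154) - 1*14489) + 17764) = (-17565 - 1/7336)/((143 - 1*14489) + 17764) = -128856841/(7336*((143 - 14489) + 17764)) = -128856841/(7336*(-14346 + 17764)) = -128856841/7336/3418 = -128856841/7336*1/3418 = -128856841/25074448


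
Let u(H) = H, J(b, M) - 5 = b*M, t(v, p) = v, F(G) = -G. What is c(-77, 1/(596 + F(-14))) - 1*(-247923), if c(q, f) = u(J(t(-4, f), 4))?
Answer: 247912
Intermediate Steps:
J(b, M) = 5 + M*b (J(b, M) = 5 + b*M = 5 + M*b)
c(q, f) = -11 (c(q, f) = 5 + 4*(-4) = 5 - 16 = -11)
c(-77, 1/(596 + F(-14))) - 1*(-247923) = -11 - 1*(-247923) = -11 + 247923 = 247912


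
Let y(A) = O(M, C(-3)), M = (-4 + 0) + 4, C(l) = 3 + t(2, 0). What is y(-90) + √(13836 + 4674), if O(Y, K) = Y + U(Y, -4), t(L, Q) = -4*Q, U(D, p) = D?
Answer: √18510 ≈ 136.05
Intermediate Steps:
C(l) = 3 (C(l) = 3 - 4*0 = 3 + 0 = 3)
M = 0 (M = -4 + 4 = 0)
O(Y, K) = 2*Y (O(Y, K) = Y + Y = 2*Y)
y(A) = 0 (y(A) = 2*0 = 0)
y(-90) + √(13836 + 4674) = 0 + √(13836 + 4674) = 0 + √18510 = √18510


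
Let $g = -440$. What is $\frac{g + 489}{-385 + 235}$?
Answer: $- \frac{49}{150} \approx -0.32667$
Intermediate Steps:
$\frac{g + 489}{-385 + 235} = \frac{-440 + 489}{-385 + 235} = \frac{49}{-150} = 49 \left(- \frac{1}{150}\right) = - \frac{49}{150}$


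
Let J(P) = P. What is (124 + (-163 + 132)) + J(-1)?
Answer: 92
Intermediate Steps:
(124 + (-163 + 132)) + J(-1) = (124 + (-163 + 132)) - 1 = (124 - 31) - 1 = 93 - 1 = 92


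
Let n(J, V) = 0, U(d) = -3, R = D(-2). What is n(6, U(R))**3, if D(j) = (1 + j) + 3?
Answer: 0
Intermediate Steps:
D(j) = 4 + j
R = 2 (R = 4 - 2 = 2)
n(6, U(R))**3 = 0**3 = 0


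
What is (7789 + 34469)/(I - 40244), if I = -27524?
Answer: -21129/33884 ≈ -0.62357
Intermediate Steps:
(7789 + 34469)/(I - 40244) = (7789 + 34469)/(-27524 - 40244) = 42258/(-67768) = 42258*(-1/67768) = -21129/33884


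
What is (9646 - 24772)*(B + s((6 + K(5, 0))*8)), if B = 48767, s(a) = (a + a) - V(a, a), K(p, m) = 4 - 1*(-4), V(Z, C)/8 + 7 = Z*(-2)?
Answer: -768990714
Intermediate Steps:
V(Z, C) = -56 - 16*Z (V(Z, C) = -56 + 8*(Z*(-2)) = -56 + 8*(-2*Z) = -56 - 16*Z)
K(p, m) = 8 (K(p, m) = 4 + 4 = 8)
s(a) = 56 + 18*a (s(a) = (a + a) - (-56 - 16*a) = 2*a + (56 + 16*a) = 56 + 18*a)
(9646 - 24772)*(B + s((6 + K(5, 0))*8)) = (9646 - 24772)*(48767 + (56 + 18*((6 + 8)*8))) = -15126*(48767 + (56 + 18*(14*8))) = -15126*(48767 + (56 + 18*112)) = -15126*(48767 + (56 + 2016)) = -15126*(48767 + 2072) = -15126*50839 = -768990714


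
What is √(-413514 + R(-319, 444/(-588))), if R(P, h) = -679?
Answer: I*√414193 ≈ 643.58*I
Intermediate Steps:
√(-413514 + R(-319, 444/(-588))) = √(-413514 - 679) = √(-414193) = I*√414193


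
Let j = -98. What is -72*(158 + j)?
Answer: -4320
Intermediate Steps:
-72*(158 + j) = -72*(158 - 98) = -72*60 = -4320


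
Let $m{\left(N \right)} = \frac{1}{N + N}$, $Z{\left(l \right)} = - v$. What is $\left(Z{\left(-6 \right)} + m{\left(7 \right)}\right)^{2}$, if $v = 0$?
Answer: $\frac{1}{196} \approx 0.005102$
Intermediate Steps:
$Z{\left(l \right)} = 0$ ($Z{\left(l \right)} = \left(-1\right) 0 = 0$)
$m{\left(N \right)} = \frac{1}{2 N}$
$\left(Z{\left(-6 \right)} + m{\left(7 \right)}\right)^{2} = \left(0 + \frac{1}{2 \cdot 7}\right)^{2} = \left(0 + \frac{1}{2} \cdot \frac{1}{7}\right)^{2} = \left(0 + \frac{1}{14}\right)^{2} = \left(\frac{1}{14}\right)^{2} = \frac{1}{196}$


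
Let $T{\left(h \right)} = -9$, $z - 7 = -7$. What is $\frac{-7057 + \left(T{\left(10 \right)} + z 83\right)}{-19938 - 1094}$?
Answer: $\frac{3533}{10516} \approx 0.33596$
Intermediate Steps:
$z = 0$ ($z = 7 - 7 = 0$)
$\frac{-7057 + \left(T{\left(10 \right)} + z 83\right)}{-19938 - 1094} = \frac{-7057 + \left(-9 + 0 \cdot 83\right)}{-19938 - 1094} = \frac{-7057 + \left(-9 + 0\right)}{-21032} = \left(-7057 - 9\right) \left(- \frac{1}{21032}\right) = \left(-7066\right) \left(- \frac{1}{21032}\right) = \frac{3533}{10516}$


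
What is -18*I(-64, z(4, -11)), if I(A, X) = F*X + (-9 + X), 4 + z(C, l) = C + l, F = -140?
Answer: -27360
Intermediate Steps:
z(C, l) = -4 + C + l (z(C, l) = -4 + (C + l) = -4 + C + l)
I(A, X) = -9 - 139*X (I(A, X) = -140*X + (-9 + X) = -9 - 139*X)
-18*I(-64, z(4, -11)) = -18*(-9 - 139*(-4 + 4 - 11)) = -18*(-9 - 139*(-11)) = -18*(-9 + 1529) = -18*1520 = -27360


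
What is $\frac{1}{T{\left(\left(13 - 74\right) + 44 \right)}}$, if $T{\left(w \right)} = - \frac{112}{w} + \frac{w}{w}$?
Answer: $\frac{17}{129} \approx 0.13178$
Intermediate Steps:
$T{\left(w \right)} = 1 - \frac{112}{w}$ ($T{\left(w \right)} = - \frac{112}{w} + 1 = 1 - \frac{112}{w}$)
$\frac{1}{T{\left(\left(13 - 74\right) + 44 \right)}} = \frac{1}{\frac{1}{\left(13 - 74\right) + 44} \left(-112 + \left(\left(13 - 74\right) + 44\right)\right)} = \frac{1}{\frac{1}{-61 + 44} \left(-112 + \left(-61 + 44\right)\right)} = \frac{1}{\frac{1}{-17} \left(-112 - 17\right)} = \frac{1}{\left(- \frac{1}{17}\right) \left(-129\right)} = \frac{1}{\frac{129}{17}} = \frac{17}{129}$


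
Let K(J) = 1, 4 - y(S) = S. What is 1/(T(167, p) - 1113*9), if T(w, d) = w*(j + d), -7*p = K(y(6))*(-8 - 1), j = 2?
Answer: -7/66278 ≈ -0.00010562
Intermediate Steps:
y(S) = 4 - S
p = 9/7 (p = -(-8 - 1)/7 = -(-9)/7 = -1/7*(-9) = 9/7 ≈ 1.2857)
T(w, d) = w*(2 + d)
1/(T(167, p) - 1113*9) = 1/(167*(2 + 9/7) - 1113*9) = 1/(167*(23/7) - 10017) = 1/(3841/7 - 10017) = 1/(-66278/7) = -7/66278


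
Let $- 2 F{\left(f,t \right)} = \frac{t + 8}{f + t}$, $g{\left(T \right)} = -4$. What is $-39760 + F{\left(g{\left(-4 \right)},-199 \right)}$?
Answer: $- \frac{16142751}{406} \approx -39761.0$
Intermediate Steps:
$F{\left(f,t \right)} = - \frac{8 + t}{2 \left(f + t\right)}$ ($F{\left(f,t \right)} = - \frac{\left(t + 8\right) \frac{1}{f + t}}{2} = - \frac{\left(8 + t\right) \frac{1}{f + t}}{2} = - \frac{\frac{1}{f + t} \left(8 + t\right)}{2} = - \frac{8 + t}{2 \left(f + t\right)}$)
$-39760 + F{\left(g{\left(-4 \right)},-199 \right)} = -39760 + \frac{-4 - - \frac{199}{2}}{-4 - 199} = -39760 + \frac{-4 + \frac{199}{2}}{-203} = -39760 - \frac{191}{406} = - \frac{16142751}{406}$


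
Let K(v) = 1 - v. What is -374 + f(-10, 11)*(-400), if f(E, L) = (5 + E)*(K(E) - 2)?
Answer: 17626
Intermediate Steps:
f(E, L) = (-1 - E)*(5 + E) (f(E, L) = (5 + E)*((1 - E) - 2) = (5 + E)*(-1 - E) = (-1 - E)*(5 + E))
-374 + f(-10, 11)*(-400) = -374 + (-5 - 1*(-10)² - 6*(-10))*(-400) = -374 + (-5 - 1*100 + 60)*(-400) = -374 + (-5 - 100 + 60)*(-400) = -374 - 45*(-400) = -374 + 18000 = 17626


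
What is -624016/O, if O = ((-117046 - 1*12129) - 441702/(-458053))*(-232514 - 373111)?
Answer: -285832400848/35833955863273125 ≈ -7.9766e-6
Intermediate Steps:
O = 35833955863273125/458053 (O = ((-117046 - 12129) - 441702*(-1/458053))*(-605625) = (-129175 + 441702/458053)*(-605625) = -59168554573/458053*(-605625) = 35833955863273125/458053 ≈ 7.8231e+10)
-624016/O = -624016/35833955863273125/458053 = -624016*458053/35833955863273125 = -285832400848/35833955863273125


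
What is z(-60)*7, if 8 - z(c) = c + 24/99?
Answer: 15652/33 ≈ 474.30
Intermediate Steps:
z(c) = 256/33 - c (z(c) = 8 - (c + 24/99) = 8 - (c + 24*(1/99)) = 8 - (c + 8/33) = 8 - (8/33 + c) = 8 + (-8/33 - c) = 256/33 - c)
z(-60)*7 = (256/33 - 1*(-60))*7 = (256/33 + 60)*7 = (2236/33)*7 = 15652/33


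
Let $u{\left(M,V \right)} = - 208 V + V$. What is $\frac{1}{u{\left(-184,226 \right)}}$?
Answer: $- \frac{1}{46782} \approx -2.1376 \cdot 10^{-5}$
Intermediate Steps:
$u{\left(M,V \right)} = - 207 V$
$\frac{1}{u{\left(-184,226 \right)}} = \frac{1}{\left(-207\right) 226} = \frac{1}{-46782} = - \frac{1}{46782}$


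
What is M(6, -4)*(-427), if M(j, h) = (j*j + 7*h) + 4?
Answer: -5124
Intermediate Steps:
M(j, h) = 4 + j**2 + 7*h (M(j, h) = (j**2 + 7*h) + 4 = 4 + j**2 + 7*h)
M(6, -4)*(-427) = (4 + 6**2 + 7*(-4))*(-427) = (4 + 36 - 28)*(-427) = 12*(-427) = -5124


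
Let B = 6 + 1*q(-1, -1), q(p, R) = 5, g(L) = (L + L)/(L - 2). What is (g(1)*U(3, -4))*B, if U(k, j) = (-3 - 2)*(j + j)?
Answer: -880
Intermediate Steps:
U(k, j) = -10*j
g(L) = 2*L/(-2 + L) (g(L) = (2*L)/(-2 + L) = 2*L/(-2 + L))
B = 11 (B = 6 + 1*5 = 6 + 5 = 11)
(g(1)*U(3, -4))*B = ((2*1/(-2 + 1))*(-10*(-4)))*11 = ((2*1/(-1))*40)*11 = ((2*1*(-1))*40)*11 = -2*40*11 = -80*11 = -880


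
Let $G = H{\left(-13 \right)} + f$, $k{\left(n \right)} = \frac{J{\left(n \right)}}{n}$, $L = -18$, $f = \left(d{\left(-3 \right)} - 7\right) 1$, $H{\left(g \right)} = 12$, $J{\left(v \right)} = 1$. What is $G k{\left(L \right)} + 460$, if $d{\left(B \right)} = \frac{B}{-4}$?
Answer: $\frac{33097}{72} \approx 459.68$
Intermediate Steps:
$d{\left(B \right)} = - \frac{B}{4}$ ($d{\left(B \right)} = B \left(- \frac{1}{4}\right) = - \frac{B}{4}$)
$f = - \frac{25}{4}$ ($f = \left(\left(- \frac{1}{4}\right) \left(-3\right) - 7\right) 1 = \left(\frac{3}{4} - 7\right) 1 = \left(- \frac{25}{4}\right) 1 = - \frac{25}{4} \approx -6.25$)
$k{\left(n \right)} = \frac{1}{n}$ ($k{\left(n \right)} = 1 \frac{1}{n} = \frac{1}{n}$)
$G = \frac{23}{4}$ ($G = 12 - \frac{25}{4} = \frac{23}{4} \approx 5.75$)
$G k{\left(L \right)} + 460 = \frac{23}{4 \left(-18\right)} + 460 = \frac{23}{4} \left(- \frac{1}{18}\right) + 460 = - \frac{23}{72} + 460 = \frac{33097}{72}$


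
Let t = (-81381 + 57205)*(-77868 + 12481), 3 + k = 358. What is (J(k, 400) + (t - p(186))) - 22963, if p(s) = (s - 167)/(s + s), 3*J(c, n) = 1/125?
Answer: 73505951426249/46500 ≈ 1.5808e+9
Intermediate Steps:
k = 355 (k = -3 + 358 = 355)
J(c, n) = 1/375 (J(c, n) = (1/3)/125 = (1/3)*(1/125) = 1/375)
p(s) = (-167 + s)/(2*s) (p(s) = (-167 + s)/((2*s)) = (-167 + s)*(1/(2*s)) = (-167 + s)/(2*s))
t = 1580796112 (t = -24176*(-65387) = 1580796112)
(J(k, 400) + (t - p(186))) - 22963 = (1/375 + (1580796112 - (-167 + 186)/(2*186))) - 22963 = (1/375 + (1580796112 - 19/(2*186))) - 22963 = (1/375 + (1580796112 - 1*19/372)) - 22963 = (1/375 + (1580796112 - 19/372)) - 22963 = (1/375 + 588056153645/372) - 22963 = 73507019205749/46500 - 22963 = 73505951426249/46500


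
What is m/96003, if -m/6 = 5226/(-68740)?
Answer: 871/183312395 ≈ 4.7514e-6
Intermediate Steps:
m = 7839/17185 (m = -31356/(-68740) = -31356*(-1)/68740 = -6*(-2613/34370) = 7839/17185 ≈ 0.45615)
m/96003 = (7839/17185)/96003 = (7839/17185)*(1/96003) = 871/183312395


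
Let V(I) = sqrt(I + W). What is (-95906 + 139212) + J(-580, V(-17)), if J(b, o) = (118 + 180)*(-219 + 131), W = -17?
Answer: 17082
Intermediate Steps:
V(I) = sqrt(-17 + I) (V(I) = sqrt(I - 17) = sqrt(-17 + I))
J(b, o) = -26224 (J(b, o) = 298*(-88) = -26224)
(-95906 + 139212) + J(-580, V(-17)) = (-95906 + 139212) - 26224 = 43306 - 26224 = 17082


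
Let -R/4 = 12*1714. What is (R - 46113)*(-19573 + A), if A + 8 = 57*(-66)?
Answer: 2996891055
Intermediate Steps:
A = -3770 (A = -8 + 57*(-66) = -8 - 3762 = -3770)
R = -82272 (R = -48*1714 = -4*20568 = -82272)
(R - 46113)*(-19573 + A) = (-82272 - 46113)*(-19573 - 3770) = -128385*(-23343) = 2996891055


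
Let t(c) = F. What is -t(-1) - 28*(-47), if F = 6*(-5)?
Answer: 1346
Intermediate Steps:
F = -30
t(c) = -30
-t(-1) - 28*(-47) = -1*(-30) - 28*(-47) = 30 + 1316 = 1346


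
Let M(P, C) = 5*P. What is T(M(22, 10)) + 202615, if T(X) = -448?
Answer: 202167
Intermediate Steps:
T(M(22, 10)) + 202615 = -448 + 202615 = 202167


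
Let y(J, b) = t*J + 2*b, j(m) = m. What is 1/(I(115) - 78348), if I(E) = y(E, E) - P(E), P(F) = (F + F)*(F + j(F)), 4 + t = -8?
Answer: -1/132398 ≈ -7.5530e-6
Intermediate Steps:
t = -12 (t = -4 - 8 = -12)
y(J, b) = -12*J + 2*b
P(F) = 4*F**2 (P(F) = (F + F)*(F + F) = (2*F)*(2*F) = 4*F**2)
I(E) = -10*E - 4*E**2 (I(E) = (-12*E + 2*E) - 4*E**2 = -10*E - 4*E**2)
1/(I(115) - 78348) = 1/(2*115*(-5 - 2*115) - 78348) = 1/(2*115*(-5 - 230) - 78348) = 1/(2*115*(-235) - 78348) = 1/(-54050 - 78348) = 1/(-132398) = -1/132398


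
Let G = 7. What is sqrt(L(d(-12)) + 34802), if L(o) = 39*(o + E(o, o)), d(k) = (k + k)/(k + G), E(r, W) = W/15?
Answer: 7*sqrt(17858)/5 ≈ 187.09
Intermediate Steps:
E(r, W) = W/15 (E(r, W) = W*(1/15) = W/15)
d(k) = 2*k/(7 + k) (d(k) = (k + k)/(k + 7) = (2*k)/(7 + k) = 2*k/(7 + k))
L(o) = 208*o/5 (L(o) = 39*(o + o/15) = 39*(16*o/15) = 208*o/5)
sqrt(L(d(-12)) + 34802) = sqrt(208*(2*(-12)/(7 - 12))/5 + 34802) = sqrt(208*(2*(-12)/(-5))/5 + 34802) = sqrt(208*(2*(-12)*(-1/5))/5 + 34802) = sqrt((208/5)*(24/5) + 34802) = sqrt(4992/25 + 34802) = sqrt(875042/25) = 7*sqrt(17858)/5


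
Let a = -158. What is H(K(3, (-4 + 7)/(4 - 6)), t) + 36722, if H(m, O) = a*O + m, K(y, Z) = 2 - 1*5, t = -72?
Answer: 48095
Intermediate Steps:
K(y, Z) = -3 (K(y, Z) = 2 - 5 = -3)
H(m, O) = m - 158*O (H(m, O) = -158*O + m = m - 158*O)
H(K(3, (-4 + 7)/(4 - 6)), t) + 36722 = (-3 - 158*(-72)) + 36722 = (-3 + 11376) + 36722 = 11373 + 36722 = 48095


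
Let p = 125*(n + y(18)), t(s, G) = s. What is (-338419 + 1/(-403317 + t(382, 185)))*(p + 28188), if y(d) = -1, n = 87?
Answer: -5309619157568508/402935 ≈ -1.3177e+10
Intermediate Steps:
p = 10750 (p = 125*(87 - 1) = 125*86 = 10750)
(-338419 + 1/(-403317 + t(382, 185)))*(p + 28188) = (-338419 + 1/(-403317 + 382))*(10750 + 28188) = (-338419 + 1/(-402935))*38938 = (-338419 - 1/402935)*38938 = -136360859766/402935*38938 = -5309619157568508/402935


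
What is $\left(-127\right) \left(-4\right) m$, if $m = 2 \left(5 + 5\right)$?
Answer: $10160$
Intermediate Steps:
$m = 20$ ($m = 2 \cdot 10 = 20$)
$\left(-127\right) \left(-4\right) m = \left(-127\right) \left(-4\right) 20 = 508 \cdot 20 = 10160$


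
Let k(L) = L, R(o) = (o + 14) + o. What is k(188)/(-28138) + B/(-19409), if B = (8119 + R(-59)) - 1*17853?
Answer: 136586376/273065221 ≈ 0.50020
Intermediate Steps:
R(o) = 14 + 2*o (R(o) = (14 + o) + o = 14 + 2*o)
B = -9838 (B = (8119 + (14 + 2*(-59))) - 1*17853 = (8119 + (14 - 118)) - 17853 = (8119 - 104) - 17853 = 8015 - 17853 = -9838)
k(188)/(-28138) + B/(-19409) = 188/(-28138) - 9838/(-19409) = 188*(-1/28138) - 9838*(-1/19409) = -94/14069 + 9838/19409 = 136586376/273065221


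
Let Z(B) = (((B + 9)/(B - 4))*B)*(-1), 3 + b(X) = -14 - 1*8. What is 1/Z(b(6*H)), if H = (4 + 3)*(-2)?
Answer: 29/400 ≈ 0.072500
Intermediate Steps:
H = -14 (H = 7*(-2) = -14)
b(X) = -25 (b(X) = -3 + (-14 - 1*8) = -3 + (-14 - 8) = -3 - 22 = -25)
Z(B) = -B*(9 + B)/(-4 + B) (Z(B) = (((9 + B)/(-4 + B))*B)*(-1) = (B*(9 + B)/(-4 + B))*(-1) = -B*(9 + B)/(-4 + B))
1/Z(b(6*H)) = 1/(-1*(-25)*(9 - 25)/(-4 - 25)) = 1/(-1*(-25)*(-16)/(-29)) = 1/(-1*(-25)*(-1/29)*(-16)) = 1/(400/29) = 29/400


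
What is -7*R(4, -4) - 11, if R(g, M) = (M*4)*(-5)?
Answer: -571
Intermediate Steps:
R(g, M) = -20*M (R(g, M) = (4*M)*(-5) = -20*M)
-7*R(4, -4) - 11 = -(-140)*(-4) - 11 = -7*80 - 11 = -560 - 11 = -571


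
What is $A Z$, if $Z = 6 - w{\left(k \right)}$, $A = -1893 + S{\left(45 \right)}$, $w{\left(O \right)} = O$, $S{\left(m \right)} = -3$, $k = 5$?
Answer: $-1896$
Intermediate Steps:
$A = -1896$ ($A = -1893 - 3 = -1896$)
$Z = 1$ ($Z = 6 - 5 = 1$)
$A Z = \left(-1896\right) 1 = -1896$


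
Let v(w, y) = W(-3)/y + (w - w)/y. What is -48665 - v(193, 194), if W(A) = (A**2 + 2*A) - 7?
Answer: -4720503/97 ≈ -48665.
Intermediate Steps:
W(A) = -7 + A**2 + 2*A
v(w, y) = -4/y (v(w, y) = (-7 + (-3)**2 + 2*(-3))/y + (w - w)/y = (-7 + 9 - 6)/y + 0/y = -4/y + 0 = -4/y)
-48665 - v(193, 194) = -48665 - (-4)/194 = -48665 - 1*(-2/97) = -48665 + 2/97 = -4720503/97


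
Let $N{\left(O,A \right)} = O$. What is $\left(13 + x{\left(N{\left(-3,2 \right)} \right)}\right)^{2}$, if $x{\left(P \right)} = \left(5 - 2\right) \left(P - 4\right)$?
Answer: $64$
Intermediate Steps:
$x{\left(P \right)} = -12 + 3 P$ ($x{\left(P \right)} = 3 \left(-4 + P\right) = -12 + 3 P$)
$\left(13 + x{\left(N{\left(-3,2 \right)} \right)}\right)^{2} = \left(13 + \left(-12 + 3 \left(-3\right)\right)\right)^{2} = \left(13 - 21\right)^{2} = \left(-8\right)^{2} = 64$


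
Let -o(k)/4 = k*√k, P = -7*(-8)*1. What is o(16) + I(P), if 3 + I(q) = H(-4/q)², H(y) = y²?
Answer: -9949743/38416 ≈ -259.00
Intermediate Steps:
P = 56 (P = 56*1 = 56)
o(k) = -4*k^(3/2) (o(k) = -4*k*√k = -4*k^(3/2))
I(q) = -3 + 256/q⁴ (I(q) = -3 + ((-4/q)²)² = -3 + (16/q²)² = -3 + 256/q⁴)
o(16) + I(P) = -4*16^(3/2) + (-3 + 256/56⁴) = -4*64 + (-3 + 256*(1/9834496)) = -256 + (-3 + 1/38416) = -256 - 115247/38416 = -9949743/38416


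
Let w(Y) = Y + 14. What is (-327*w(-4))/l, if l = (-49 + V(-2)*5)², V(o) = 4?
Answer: -3270/841 ≈ -3.8882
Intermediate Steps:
w(Y) = 14 + Y
l = 841 (l = (-49 + 4*5)² = (-49 + 20)² = (-29)² = 841)
(-327*w(-4))/l = -327*(14 - 4)/841 = -327*10*(1/841) = -3270*1/841 = -3270/841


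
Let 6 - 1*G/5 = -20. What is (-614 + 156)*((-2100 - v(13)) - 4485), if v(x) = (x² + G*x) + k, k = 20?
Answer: 3876512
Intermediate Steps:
G = 130 (G = 30 - 5*(-20) = 30 + 100 = 130)
v(x) = 20 + x² + 130*x (v(x) = (x² + 130*x) + 20 = 20 + x² + 130*x)
(-614 + 156)*((-2100 - v(13)) - 4485) = (-614 + 156)*((-2100 - (20 + 13² + 130*13)) - 4485) = -458*((-2100 - (20 + 169 + 1690)) - 4485) = -458*((-2100 - 1*1879) - 4485) = -458*((-2100 - 1879) - 4485) = -458*(-3979 - 4485) = -458*(-8464) = 3876512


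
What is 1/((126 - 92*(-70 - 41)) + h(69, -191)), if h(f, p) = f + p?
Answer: 1/10216 ≈ 9.7886e-5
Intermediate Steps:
1/((126 - 92*(-70 - 41)) + h(69, -191)) = 1/((126 - 92*(-70 - 41)) + (69 - 191)) = 1/((126 - 92*(-111)) - 122) = 1/((126 + 10212) - 122) = 1/(10338 - 122) = 1/10216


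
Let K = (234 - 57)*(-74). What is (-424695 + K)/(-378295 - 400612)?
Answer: 437793/778907 ≈ 0.56206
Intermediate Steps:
K = -13098 (K = 177*(-74) = -13098)
(-424695 + K)/(-378295 - 400612) = (-424695 - 13098)/(-378295 - 400612) = -437793/(-778907) = -437793*(-1/778907) = 437793/778907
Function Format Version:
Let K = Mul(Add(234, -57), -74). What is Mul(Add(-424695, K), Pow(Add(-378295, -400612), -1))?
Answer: Rational(437793, 778907) ≈ 0.56206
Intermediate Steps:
K = -13098 (K = Mul(177, -74) = -13098)
Mul(Add(-424695, K), Pow(Add(-378295, -400612), -1)) = Mul(Add(-424695, -13098), Pow(Add(-378295, -400612), -1)) = Mul(-437793, Pow(-778907, -1)) = Mul(-437793, Rational(-1, 778907)) = Rational(437793, 778907)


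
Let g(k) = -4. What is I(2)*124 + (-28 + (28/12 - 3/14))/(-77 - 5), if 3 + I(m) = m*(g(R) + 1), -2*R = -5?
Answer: -3842417/3444 ≈ -1115.7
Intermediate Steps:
R = 5/2 (R = -1/2*(-5) = 5/2 ≈ 2.5000)
I(m) = -3 - 3*m (I(m) = -3 + m*(-4 + 1) = -3 + m*(-3) = -3 - 3*m)
I(2)*124 + (-28 + (28/12 - 3/14))/(-77 - 5) = (-3 - 3*2)*124 + (-28 + (28/12 - 3/14))/(-77 - 5) = (-3 - 6)*124 + (-28 + (28*(1/12) - 3*1/14))/(-82) = -9*124 + (-28 + (7/3 - 3/14))*(-1/82) = -1116 + (-28 + 89/42)*(-1/82) = -1116 - 1087/42*(-1/82) = -1116 + 1087/3444 = -3842417/3444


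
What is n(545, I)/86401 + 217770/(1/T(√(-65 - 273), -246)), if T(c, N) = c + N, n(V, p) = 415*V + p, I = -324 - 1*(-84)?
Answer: -4628624033485/86401 + 2831010*I*√2 ≈ -5.3571e+7 + 4.0037e+6*I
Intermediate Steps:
I = -240 (I = -324 + 84 = -240)
n(V, p) = p + 415*V
T(c, N) = N + c
n(545, I)/86401 + 217770/(1/T(√(-65 - 273), -246)) = (-240 + 415*545)/86401 + 217770/(1/(-246 + √(-65 - 273))) = (-240 + 226175)*(1/86401) + 217770/(1/(-246 + √(-338))) = 225935*(1/86401) + 217770/(1/(-246 + 13*I*√2)) = 225935/86401 + 217770*(-246 + 13*I*√2) = 225935/86401 + (-53571420 + 2831010*I*√2) = -4628624033485/86401 + 2831010*I*√2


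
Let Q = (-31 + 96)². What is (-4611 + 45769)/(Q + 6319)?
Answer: 20579/5272 ≈ 3.9035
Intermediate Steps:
Q = 4225 (Q = 65² = 4225)
(-4611 + 45769)/(Q + 6319) = (-4611 + 45769)/(4225 + 6319) = 41158/10544 = 41158*(1/10544) = 20579/5272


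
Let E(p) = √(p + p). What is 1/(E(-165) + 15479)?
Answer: 15479/239599771 - I*√330/239599771 ≈ 6.4604e-5 - 7.5818e-8*I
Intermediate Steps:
E(p) = √2*√p (E(p) = √(2*p) = √2*√p)
1/(E(-165) + 15479) = 1/(√2*√(-165) + 15479) = 1/(√2*(I*√165) + 15479) = 1/(I*√330 + 15479) = 1/(15479 + I*√330)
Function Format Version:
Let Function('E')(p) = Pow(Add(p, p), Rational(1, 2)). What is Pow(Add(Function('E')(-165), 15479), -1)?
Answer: Add(Rational(15479, 239599771), Mul(Rational(-1, 239599771), I, Pow(330, Rational(1, 2)))) ≈ Add(6.4604e-5, Mul(-7.5818e-8, I))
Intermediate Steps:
Function('E')(p) = Mul(Pow(2, Rational(1, 2)), Pow(p, Rational(1, 2))) (Function('E')(p) = Pow(Mul(2, p), Rational(1, 2)) = Mul(Pow(2, Rational(1, 2)), Pow(p, Rational(1, 2))))
Pow(Add(Function('E')(-165), 15479), -1) = Pow(Add(Mul(Pow(2, Rational(1, 2)), Pow(-165, Rational(1, 2))), 15479), -1) = Pow(Add(Mul(Pow(2, Rational(1, 2)), Mul(I, Pow(165, Rational(1, 2)))), 15479), -1) = Pow(Add(Mul(I, Pow(330, Rational(1, 2))), 15479), -1) = Pow(Add(15479, Mul(I, Pow(330, Rational(1, 2)))), -1)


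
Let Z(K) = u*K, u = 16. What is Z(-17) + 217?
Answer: -55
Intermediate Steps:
Z(K) = 16*K
Z(-17) + 217 = 16*(-17) + 217 = -272 + 217 = -55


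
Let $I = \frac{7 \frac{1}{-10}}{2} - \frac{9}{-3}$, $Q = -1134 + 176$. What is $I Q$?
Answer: $- \frac{25387}{10} \approx -2538.7$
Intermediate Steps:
$Q = -958$
$I = \frac{53}{20}$ ($I = 7 \left(- \frac{1}{10}\right) \frac{1}{2} - -3 = \left(- \frac{7}{10}\right) \frac{1}{2} + 3 = - \frac{7}{20} + 3 = \frac{53}{20} \approx 2.65$)
$I Q = \frac{53}{20} \left(-958\right) = - \frac{25387}{10}$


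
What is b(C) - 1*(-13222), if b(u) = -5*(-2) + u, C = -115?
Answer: 13117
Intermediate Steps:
b(u) = 10 + u
b(C) - 1*(-13222) = (10 - 115) - 1*(-13222) = -105 + 13222 = 13117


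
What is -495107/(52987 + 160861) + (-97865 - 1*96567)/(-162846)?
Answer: -19523650093/17412145704 ≈ -1.1213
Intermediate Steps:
-495107/(52987 + 160861) + (-97865 - 1*96567)/(-162846) = -495107/213848 + (-97865 - 96567)*(-1/162846) = -495107*1/213848 - 194432*(-1/162846) = -495107/213848 + 97216/81423 = -19523650093/17412145704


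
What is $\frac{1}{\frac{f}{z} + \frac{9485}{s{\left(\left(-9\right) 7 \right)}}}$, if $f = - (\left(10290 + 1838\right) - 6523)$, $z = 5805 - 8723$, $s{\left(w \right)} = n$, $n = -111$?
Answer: $- \frac{323898}{27055075} \approx -0.011972$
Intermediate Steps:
$s{\left(w \right)} = -111$
$z = -2918$
$f = -5605$ ($f = - (12128 - 6523) = \left(-1\right) 5605 = -5605$)
$\frac{1}{\frac{f}{z} + \frac{9485}{s{\left(\left(-9\right) 7 \right)}}} = \frac{1}{- \frac{5605}{-2918} + \frac{9485}{-111}} = \frac{1}{\left(-5605\right) \left(- \frac{1}{2918}\right) + 9485 \left(- \frac{1}{111}\right)} = \frac{1}{\frac{5605}{2918} - \frac{9485}{111}} = \frac{1}{- \frac{27055075}{323898}} = - \frac{323898}{27055075}$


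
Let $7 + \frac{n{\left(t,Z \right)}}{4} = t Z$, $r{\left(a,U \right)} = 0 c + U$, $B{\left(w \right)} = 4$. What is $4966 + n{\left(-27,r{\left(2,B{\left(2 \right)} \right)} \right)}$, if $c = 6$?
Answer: $4506$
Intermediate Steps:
$r{\left(a,U \right)} = U$ ($r{\left(a,U \right)} = 0 \cdot 6 + U = 0 + U = U$)
$n{\left(t,Z \right)} = -28 + 4 Z t$ ($n{\left(t,Z \right)} = -28 + 4 t Z = -28 + 4 Z t$)
$4966 + n{\left(-27,r{\left(2,B{\left(2 \right)} \right)} \right)} = 4966 + \left(-28 + 4 \cdot 4 \left(-27\right)\right) = 4966 - 460 = 4506$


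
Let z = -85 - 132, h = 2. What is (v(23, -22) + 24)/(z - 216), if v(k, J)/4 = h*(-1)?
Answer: -16/433 ≈ -0.036951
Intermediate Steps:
z = -217
v(k, J) = -8 (v(k, J) = 4*(2*(-1)) = 4*(-2) = -8)
(v(23, -22) + 24)/(z - 216) = (-8 + 24)/(-217 - 216) = 16/(-433) = 16*(-1/433) = -16/433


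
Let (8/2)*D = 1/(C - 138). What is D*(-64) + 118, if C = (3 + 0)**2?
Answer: 15238/129 ≈ 118.12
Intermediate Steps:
C = 9 (C = 3**2 = 9)
D = -1/516 (D = 1/(4*(9 - 138)) = (1/4)/(-129) = (1/4)*(-1/129) = -1/516 ≈ -0.0019380)
D*(-64) + 118 = -1/516*(-64) + 118 = 16/129 + 118 = 15238/129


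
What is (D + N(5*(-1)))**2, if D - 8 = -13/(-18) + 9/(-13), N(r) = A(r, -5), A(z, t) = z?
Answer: 502681/54756 ≈ 9.1804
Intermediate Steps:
N(r) = r
D = 1879/234 (D = 8 + (-13/(-18) + 9/(-13)) = 8 + (-13*(-1/18) + 9*(-1/13)) = 8 + (13/18 - 9/13) = 8 + 7/234 = 1879/234 ≈ 8.0299)
(D + N(5*(-1)))**2 = (1879/234 + 5*(-1))**2 = (1879/234 - 5)**2 = (709/234)**2 = 502681/54756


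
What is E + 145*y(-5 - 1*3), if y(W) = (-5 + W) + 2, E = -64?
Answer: -1659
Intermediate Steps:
y(W) = -3 + W
E + 145*y(-5 - 1*3) = -64 + 145*(-3 + (-5 - 1*3)) = -64 + 145*(-3 + (-5 - 3)) = -64 + 145*(-3 - 8) = -64 + 145*(-11) = -64 - 1595 = -1659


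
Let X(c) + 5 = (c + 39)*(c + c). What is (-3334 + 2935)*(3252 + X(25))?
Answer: -2572353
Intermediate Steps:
X(c) = -5 + 2*c*(39 + c) (X(c) = -5 + (c + 39)*(c + c) = -5 + (39 + c)*(2*c) = -5 + 2*c*(39 + c))
(-3334 + 2935)*(3252 + X(25)) = (-3334 + 2935)*(3252 + (-5 + 2*25² + 78*25)) = -399*(3252 + (-5 + 2*625 + 1950)) = -399*(3252 + (-5 + 1250 + 1950)) = -399*(3252 + 3195) = -399*6447 = -2572353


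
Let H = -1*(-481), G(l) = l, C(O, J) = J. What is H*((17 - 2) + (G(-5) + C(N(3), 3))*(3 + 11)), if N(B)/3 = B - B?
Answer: -6253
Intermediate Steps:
N(B) = 0 (N(B) = 3*(B - B) = 3*0 = 0)
H = 481
H*((17 - 2) + (G(-5) + C(N(3), 3))*(3 + 11)) = 481*((17 - 2) + (-5 + 3)*(3 + 11)) = 481*(15 - 2*14) = 481*(15 - 28) = 481*(-13) = -6253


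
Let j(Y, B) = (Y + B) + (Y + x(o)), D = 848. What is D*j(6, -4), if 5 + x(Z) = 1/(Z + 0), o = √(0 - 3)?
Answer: 2544 - 848*I*√3/3 ≈ 2544.0 - 489.59*I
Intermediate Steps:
o = I*√3 (o = √(-3) = I*√3 ≈ 1.732*I)
x(Z) = -5 + 1/Z (x(Z) = -5 + 1/(Z + 0) = -5 + 1/Z)
j(Y, B) = -5 + B + 2*Y - I*√3/3 (j(Y, B) = (Y + B) + (Y + (-5 + 1/(I*√3))) = (B + Y) + (Y + (-5 - I*√3/3)) = (B + Y) + (-5 + Y - I*√3/3) = -5 + B + 2*Y - I*√3/3)
D*j(6, -4) = 848*(-5 - 4 + 2*6 - I*√3/3) = 848*(-5 - 4 + 12 - I*√3/3) = 848*(3 - I*√3/3) = 2544 - 848*I*√3/3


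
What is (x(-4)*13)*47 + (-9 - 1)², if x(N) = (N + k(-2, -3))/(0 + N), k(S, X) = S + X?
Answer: 5899/4 ≈ 1474.8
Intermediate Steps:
x(N) = (-5 + N)/N (x(N) = (N + (-2 - 3))/(0 + N) = (N - 5)/N = (-5 + N)/N)
(x(-4)*13)*47 + (-9 - 1)² = (((-5 - 4)/(-4))*13)*47 + (-9 - 1)² = (-¼*(-9)*13)*47 + (-10)² = ((9/4)*13)*47 + 100 = (117/4)*47 + 100 = 5499/4 + 100 = 5899/4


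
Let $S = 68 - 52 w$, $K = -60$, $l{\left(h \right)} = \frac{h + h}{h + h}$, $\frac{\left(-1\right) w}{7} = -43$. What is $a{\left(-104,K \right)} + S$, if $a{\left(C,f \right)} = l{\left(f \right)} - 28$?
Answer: $-15611$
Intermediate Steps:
$w = 301$ ($w = \left(-7\right) \left(-43\right) = 301$)
$l{\left(h \right)} = 1$ ($l{\left(h \right)} = \frac{2 h}{2 h} = 2 h \frac{1}{2 h} = 1$)
$a{\left(C,f \right)} = -27$ ($a{\left(C,f \right)} = 1 - 28 = -27$)
$S = -15584$ ($S = 68 - 15652 = -15584$)
$a{\left(-104,K \right)} + S = -27 - 15584 = -15611$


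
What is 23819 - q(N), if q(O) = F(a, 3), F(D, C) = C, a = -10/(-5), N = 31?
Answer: 23816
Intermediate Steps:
a = 2 (a = -10*(-⅕) = 2)
q(O) = 3
23819 - q(N) = 23819 - 1*3 = 23819 - 3 = 23816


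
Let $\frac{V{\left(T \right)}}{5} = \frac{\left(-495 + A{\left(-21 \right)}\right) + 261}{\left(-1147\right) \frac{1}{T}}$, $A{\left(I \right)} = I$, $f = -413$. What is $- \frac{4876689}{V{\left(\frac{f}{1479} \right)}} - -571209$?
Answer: $\frac{168111039132}{10325} \approx 1.6282 \cdot 10^{7}$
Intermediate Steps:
$V{\left(T \right)} = \frac{1275 T}{1147}$ ($V{\left(T \right)} = 5 \frac{\left(-495 - 21\right) + 261}{\left(-1147\right) \frac{1}{T}} = 5 \left(-516 + 261\right) \left(- \frac{T}{1147}\right) = 5 \left(- 255 \left(- \frac{T}{1147}\right)\right) = 5 \frac{255 T}{1147} = \frac{1275 T}{1147}$)
$- \frac{4876689}{V{\left(\frac{f}{1479} \right)}} - -571209 = - \frac{4876689}{\frac{1275}{1147} \left(- \frac{413}{1479}\right)} - -571209 = - \frac{4876689}{\frac{1275}{1147} \left(\left(-413\right) \frac{1}{1479}\right)} + 571209 = - \frac{4876689}{\frac{1275}{1147} \left(- \frac{413}{1479}\right)} + 571209 = - \frac{4876689}{- \frac{10325}{33263}} + 571209 = \left(-4876689\right) \left(- \frac{33263}{10325}\right) + 571209 = \frac{162213306207}{10325} + 571209 = \frac{168111039132}{10325}$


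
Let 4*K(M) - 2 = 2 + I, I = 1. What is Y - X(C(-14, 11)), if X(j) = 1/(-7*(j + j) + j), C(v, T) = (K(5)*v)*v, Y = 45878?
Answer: 146121431/3185 ≈ 45878.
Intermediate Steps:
K(M) = 5/4 (K(M) = ½ + (2 + 1)/4 = ½ + (¼)*3 = ½ + ¾ = 5/4)
C(v, T) = 5*v²/4 (C(v, T) = (5*v/4)*v = 5*v²/4)
X(j) = -1/(13*j) (X(j) = 1/(-14*j + j) = 1/(-13*j) = -1/(13*j))
Y - X(C(-14, 11)) = 45878 - (-1)/(13*((5/4)*(-14)²)) = 45878 - (-1)/(13*((5/4)*196)) = 45878 - (-1)/(13*245) = 45878 - 1*(-1/3185) = 45878 + 1/3185 = 146121431/3185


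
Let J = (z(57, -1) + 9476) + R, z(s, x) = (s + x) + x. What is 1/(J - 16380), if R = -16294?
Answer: -1/23143 ≈ -4.3210e-5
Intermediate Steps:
z(s, x) = s + 2*x
J = -6763 (J = ((57 + 2*(-1)) + 9476) - 16294 = ((57 - 2) + 9476) - 16294 = (55 + 9476) - 16294 = 9531 - 16294 = -6763)
1/(J - 16380) = 1/(-6763 - 16380) = 1/(-23143) = -1/23143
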